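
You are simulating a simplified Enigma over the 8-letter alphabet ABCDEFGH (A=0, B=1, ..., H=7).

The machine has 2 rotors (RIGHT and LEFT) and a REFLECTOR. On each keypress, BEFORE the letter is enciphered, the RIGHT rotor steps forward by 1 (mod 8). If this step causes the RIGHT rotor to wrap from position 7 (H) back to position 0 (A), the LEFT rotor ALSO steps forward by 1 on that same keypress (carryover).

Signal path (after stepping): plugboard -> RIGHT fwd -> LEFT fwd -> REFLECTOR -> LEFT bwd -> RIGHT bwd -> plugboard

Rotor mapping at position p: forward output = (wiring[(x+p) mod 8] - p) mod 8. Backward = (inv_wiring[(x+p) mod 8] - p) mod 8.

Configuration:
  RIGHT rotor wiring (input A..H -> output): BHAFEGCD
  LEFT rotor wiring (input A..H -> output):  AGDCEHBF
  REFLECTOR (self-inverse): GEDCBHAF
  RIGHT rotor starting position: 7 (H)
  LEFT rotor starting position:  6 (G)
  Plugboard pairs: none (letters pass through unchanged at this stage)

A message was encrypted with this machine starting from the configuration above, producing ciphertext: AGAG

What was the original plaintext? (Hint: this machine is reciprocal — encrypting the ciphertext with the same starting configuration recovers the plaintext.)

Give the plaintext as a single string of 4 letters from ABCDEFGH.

Answer: HEED

Derivation:
Char 1 ('A'): step: R->0, L->7 (L advanced); A->plug->A->R->B->L->B->refl->E->L'->D->R'->H->plug->H
Char 2 ('G'): step: R->1, L=7; G->plug->G->R->C->L->H->refl->F->L'->F->R'->E->plug->E
Char 3 ('A'): step: R->2, L=7; A->plug->A->R->G->L->A->refl->G->L'->A->R'->E->plug->E
Char 4 ('G'): step: R->3, L=7; G->plug->G->R->E->L->D->refl->C->L'->H->R'->D->plug->D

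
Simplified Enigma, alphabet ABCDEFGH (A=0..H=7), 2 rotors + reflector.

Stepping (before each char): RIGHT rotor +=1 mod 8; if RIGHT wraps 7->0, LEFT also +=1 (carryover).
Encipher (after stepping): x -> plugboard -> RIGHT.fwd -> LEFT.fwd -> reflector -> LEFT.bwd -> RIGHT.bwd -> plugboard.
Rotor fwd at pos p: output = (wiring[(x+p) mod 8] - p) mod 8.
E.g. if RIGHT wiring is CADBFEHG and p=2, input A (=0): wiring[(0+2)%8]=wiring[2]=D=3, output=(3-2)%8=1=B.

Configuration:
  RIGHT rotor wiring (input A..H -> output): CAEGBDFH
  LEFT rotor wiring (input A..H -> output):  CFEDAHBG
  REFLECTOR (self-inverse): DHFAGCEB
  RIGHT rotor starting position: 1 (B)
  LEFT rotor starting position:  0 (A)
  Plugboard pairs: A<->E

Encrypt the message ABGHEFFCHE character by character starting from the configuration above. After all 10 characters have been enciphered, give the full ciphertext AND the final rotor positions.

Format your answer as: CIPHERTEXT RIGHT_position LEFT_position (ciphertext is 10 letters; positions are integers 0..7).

Char 1 ('A'): step: R->2, L=0; A->plug->E->R->D->L->D->refl->A->L'->E->R'->B->plug->B
Char 2 ('B'): step: R->3, L=0; B->plug->B->R->G->L->B->refl->H->L'->F->R'->G->plug->G
Char 3 ('G'): step: R->4, L=0; G->plug->G->R->A->L->C->refl->F->L'->B->R'->C->plug->C
Char 4 ('H'): step: R->5, L=0; H->plug->H->R->E->L->A->refl->D->L'->D->R'->E->plug->A
Char 5 ('E'): step: R->6, L=0; E->plug->A->R->H->L->G->refl->E->L'->C->R'->D->plug->D
Char 6 ('F'): step: R->7, L=0; F->plug->F->R->C->L->E->refl->G->L'->H->R'->E->plug->A
Char 7 ('F'): step: R->0, L->1 (L advanced); F->plug->F->R->D->L->H->refl->B->L'->H->R'->H->plug->H
Char 8 ('C'): step: R->1, L=1; C->plug->C->R->F->L->A->refl->D->L'->B->R'->H->plug->H
Char 9 ('H'): step: R->2, L=1; H->plug->H->R->G->L->F->refl->C->L'->C->R'->A->plug->E
Char 10 ('E'): step: R->3, L=1; E->plug->A->R->D->L->H->refl->B->L'->H->R'->F->plug->F
Final: ciphertext=BGCADAHHEF, RIGHT=3, LEFT=1

Answer: BGCADAHHEF 3 1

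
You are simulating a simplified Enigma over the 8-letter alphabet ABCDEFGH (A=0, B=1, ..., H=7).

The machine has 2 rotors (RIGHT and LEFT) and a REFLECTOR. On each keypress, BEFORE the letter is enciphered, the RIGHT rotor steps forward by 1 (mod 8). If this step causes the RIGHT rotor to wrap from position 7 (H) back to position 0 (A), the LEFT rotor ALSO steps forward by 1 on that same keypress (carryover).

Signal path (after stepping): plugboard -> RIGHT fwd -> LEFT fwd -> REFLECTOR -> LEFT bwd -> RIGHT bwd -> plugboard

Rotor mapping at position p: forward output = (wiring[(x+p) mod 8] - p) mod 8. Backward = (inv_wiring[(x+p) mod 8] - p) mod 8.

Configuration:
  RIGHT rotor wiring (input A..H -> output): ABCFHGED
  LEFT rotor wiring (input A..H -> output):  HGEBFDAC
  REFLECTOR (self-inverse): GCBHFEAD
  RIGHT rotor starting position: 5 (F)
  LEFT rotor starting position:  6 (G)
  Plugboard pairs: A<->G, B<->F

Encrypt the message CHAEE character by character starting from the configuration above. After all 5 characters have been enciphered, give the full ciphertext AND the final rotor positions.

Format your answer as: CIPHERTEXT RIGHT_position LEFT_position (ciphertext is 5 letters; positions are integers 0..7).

Answer: HEEFG 2 7

Derivation:
Char 1 ('C'): step: R->6, L=6; C->plug->C->R->C->L->B->refl->C->L'->A->R'->H->plug->H
Char 2 ('H'): step: R->7, L=6; H->plug->H->R->F->L->D->refl->H->L'->G->R'->E->plug->E
Char 3 ('A'): step: R->0, L->7 (L advanced); A->plug->G->R->E->L->C->refl->B->L'->H->R'->E->plug->E
Char 4 ('E'): step: R->1, L=7; E->plug->E->R->F->L->G->refl->A->L'->B->R'->B->plug->F
Char 5 ('E'): step: R->2, L=7; E->plug->E->R->C->L->H->refl->D->L'->A->R'->A->plug->G
Final: ciphertext=HEEFG, RIGHT=2, LEFT=7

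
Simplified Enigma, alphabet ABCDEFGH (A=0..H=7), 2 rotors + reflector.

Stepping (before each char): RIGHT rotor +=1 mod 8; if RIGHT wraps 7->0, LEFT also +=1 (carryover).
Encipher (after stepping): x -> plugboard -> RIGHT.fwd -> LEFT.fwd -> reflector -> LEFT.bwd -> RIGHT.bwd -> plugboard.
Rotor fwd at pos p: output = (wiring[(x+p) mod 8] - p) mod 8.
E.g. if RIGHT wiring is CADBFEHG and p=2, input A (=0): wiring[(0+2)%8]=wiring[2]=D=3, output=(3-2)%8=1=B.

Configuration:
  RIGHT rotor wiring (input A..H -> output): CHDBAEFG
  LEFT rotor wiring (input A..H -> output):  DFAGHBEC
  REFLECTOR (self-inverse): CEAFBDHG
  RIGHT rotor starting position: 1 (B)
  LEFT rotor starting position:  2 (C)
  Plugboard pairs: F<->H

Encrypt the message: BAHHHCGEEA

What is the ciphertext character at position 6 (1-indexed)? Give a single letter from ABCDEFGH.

Char 1 ('B'): step: R->2, L=2; B->plug->B->R->H->L->D->refl->F->L'->C->R'->D->plug->D
Char 2 ('A'): step: R->3, L=2; A->plug->A->R->G->L->B->refl->E->L'->B->R'->C->plug->C
Char 3 ('H'): step: R->4, L=2; H->plug->F->R->D->L->H->refl->G->L'->A->R'->B->plug->B
Char 4 ('H'): step: R->5, L=2; H->plug->F->R->G->L->B->refl->E->L'->B->R'->C->plug->C
Char 5 ('H'): step: R->6, L=2; H->plug->F->R->D->L->H->refl->G->L'->A->R'->B->plug->B
Char 6 ('C'): step: R->7, L=2; C->plug->C->R->A->L->G->refl->H->L'->D->R'->B->plug->B

B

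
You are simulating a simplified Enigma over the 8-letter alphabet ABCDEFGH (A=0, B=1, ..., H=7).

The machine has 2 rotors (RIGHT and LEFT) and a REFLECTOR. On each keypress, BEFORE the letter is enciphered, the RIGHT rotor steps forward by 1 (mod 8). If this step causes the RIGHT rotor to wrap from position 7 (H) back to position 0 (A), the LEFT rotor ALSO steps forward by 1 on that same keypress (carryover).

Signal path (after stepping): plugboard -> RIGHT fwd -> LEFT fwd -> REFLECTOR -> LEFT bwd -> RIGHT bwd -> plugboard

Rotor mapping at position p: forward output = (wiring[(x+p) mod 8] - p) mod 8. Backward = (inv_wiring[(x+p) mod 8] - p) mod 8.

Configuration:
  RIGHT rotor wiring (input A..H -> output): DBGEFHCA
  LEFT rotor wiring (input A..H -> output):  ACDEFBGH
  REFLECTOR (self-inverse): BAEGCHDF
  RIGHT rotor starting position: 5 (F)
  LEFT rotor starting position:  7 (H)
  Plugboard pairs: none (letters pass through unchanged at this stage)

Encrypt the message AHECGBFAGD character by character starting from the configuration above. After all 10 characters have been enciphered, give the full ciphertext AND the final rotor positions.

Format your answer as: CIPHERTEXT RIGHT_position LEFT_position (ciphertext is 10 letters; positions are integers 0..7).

Char 1 ('A'): step: R->6, L=7; A->plug->A->R->E->L->F->refl->H->L'->H->R'->G->plug->G
Char 2 ('H'): step: R->7, L=7; H->plug->H->R->D->L->E->refl->C->L'->G->R'->F->plug->F
Char 3 ('E'): step: R->0, L->0 (L advanced); E->plug->E->R->F->L->B->refl->A->L'->A->R'->H->plug->H
Char 4 ('C'): step: R->1, L=0; C->plug->C->R->D->L->E->refl->C->L'->B->R'->F->plug->F
Char 5 ('G'): step: R->2, L=0; G->plug->G->R->B->L->C->refl->E->L'->D->R'->C->plug->C
Char 6 ('B'): step: R->3, L=0; B->plug->B->R->C->L->D->refl->G->L'->G->R'->G->plug->G
Char 7 ('F'): step: R->4, L=0; F->plug->F->R->F->L->B->refl->A->L'->A->R'->H->plug->H
Char 8 ('A'): step: R->5, L=0; A->plug->A->R->C->L->D->refl->G->L'->G->R'->D->plug->D
Char 9 ('G'): step: R->6, L=0; G->plug->G->R->H->L->H->refl->F->L'->E->R'->A->plug->A
Char 10 ('D'): step: R->7, L=0; D->plug->D->R->H->L->H->refl->F->L'->E->R'->B->plug->B
Final: ciphertext=GFHFCGHDAB, RIGHT=7, LEFT=0

Answer: GFHFCGHDAB 7 0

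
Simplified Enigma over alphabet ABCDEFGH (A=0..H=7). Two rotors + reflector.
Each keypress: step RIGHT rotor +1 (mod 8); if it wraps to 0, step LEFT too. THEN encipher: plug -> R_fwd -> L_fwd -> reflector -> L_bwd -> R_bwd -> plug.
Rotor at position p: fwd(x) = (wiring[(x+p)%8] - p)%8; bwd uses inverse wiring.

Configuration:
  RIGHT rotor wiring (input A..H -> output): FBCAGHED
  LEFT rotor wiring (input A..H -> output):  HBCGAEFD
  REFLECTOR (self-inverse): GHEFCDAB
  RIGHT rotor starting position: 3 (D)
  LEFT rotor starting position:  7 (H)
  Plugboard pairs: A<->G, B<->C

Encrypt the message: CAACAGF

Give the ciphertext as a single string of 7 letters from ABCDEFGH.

Char 1 ('C'): step: R->4, L=7; C->plug->B->R->D->L->D->refl->F->L'->G->R'->G->plug->A
Char 2 ('A'): step: R->5, L=7; A->plug->G->R->D->L->D->refl->F->L'->G->R'->C->plug->B
Char 3 ('A'): step: R->6, L=7; A->plug->G->R->A->L->E->refl->C->L'->C->R'->F->plug->F
Char 4 ('C'): step: R->7, L=7; C->plug->B->R->G->L->F->refl->D->L'->D->R'->D->plug->D
Char 5 ('A'): step: R->0, L->0 (L advanced); A->plug->G->R->E->L->A->refl->G->L'->D->R'->H->plug->H
Char 6 ('G'): step: R->1, L=0; G->plug->A->R->A->L->H->refl->B->L'->B->R'->B->plug->C
Char 7 ('F'): step: R->2, L=0; F->plug->F->R->B->L->B->refl->H->L'->A->R'->A->plug->G

Answer: ABFDHCG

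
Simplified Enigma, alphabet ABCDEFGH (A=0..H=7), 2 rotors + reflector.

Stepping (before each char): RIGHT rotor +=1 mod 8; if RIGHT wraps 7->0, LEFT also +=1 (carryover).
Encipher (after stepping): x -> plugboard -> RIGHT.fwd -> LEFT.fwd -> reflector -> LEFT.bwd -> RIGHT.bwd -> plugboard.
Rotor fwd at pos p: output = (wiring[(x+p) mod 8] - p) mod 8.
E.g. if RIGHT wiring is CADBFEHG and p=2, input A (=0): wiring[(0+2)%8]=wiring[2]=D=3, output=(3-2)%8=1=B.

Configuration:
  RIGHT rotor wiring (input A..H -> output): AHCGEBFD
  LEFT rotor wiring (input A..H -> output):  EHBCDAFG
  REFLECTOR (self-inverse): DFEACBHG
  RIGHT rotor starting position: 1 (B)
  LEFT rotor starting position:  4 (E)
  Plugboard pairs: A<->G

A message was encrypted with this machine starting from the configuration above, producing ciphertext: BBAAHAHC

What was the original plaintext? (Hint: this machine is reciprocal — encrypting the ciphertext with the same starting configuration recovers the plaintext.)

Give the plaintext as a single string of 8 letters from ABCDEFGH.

Answer: HGHDDHBF

Derivation:
Char 1 ('B'): step: R->2, L=4; B->plug->B->R->E->L->A->refl->D->L'->F->R'->H->plug->H
Char 2 ('B'): step: R->3, L=4; B->plug->B->R->B->L->E->refl->C->L'->D->R'->A->plug->G
Char 3 ('A'): step: R->4, L=4; A->plug->G->R->G->L->F->refl->B->L'->C->R'->H->plug->H
Char 4 ('A'): step: R->5, L=4; A->plug->G->R->B->L->E->refl->C->L'->D->R'->D->plug->D
Char 5 ('H'): step: R->6, L=4; H->plug->H->R->D->L->C->refl->E->L'->B->R'->D->plug->D
Char 6 ('A'): step: R->7, L=4; A->plug->G->R->C->L->B->refl->F->L'->G->R'->H->plug->H
Char 7 ('H'): step: R->0, L->5 (L advanced); H->plug->H->R->D->L->H->refl->G->L'->H->R'->B->plug->B
Char 8 ('C'): step: R->1, L=5; C->plug->C->R->F->L->E->refl->C->L'->E->R'->F->plug->F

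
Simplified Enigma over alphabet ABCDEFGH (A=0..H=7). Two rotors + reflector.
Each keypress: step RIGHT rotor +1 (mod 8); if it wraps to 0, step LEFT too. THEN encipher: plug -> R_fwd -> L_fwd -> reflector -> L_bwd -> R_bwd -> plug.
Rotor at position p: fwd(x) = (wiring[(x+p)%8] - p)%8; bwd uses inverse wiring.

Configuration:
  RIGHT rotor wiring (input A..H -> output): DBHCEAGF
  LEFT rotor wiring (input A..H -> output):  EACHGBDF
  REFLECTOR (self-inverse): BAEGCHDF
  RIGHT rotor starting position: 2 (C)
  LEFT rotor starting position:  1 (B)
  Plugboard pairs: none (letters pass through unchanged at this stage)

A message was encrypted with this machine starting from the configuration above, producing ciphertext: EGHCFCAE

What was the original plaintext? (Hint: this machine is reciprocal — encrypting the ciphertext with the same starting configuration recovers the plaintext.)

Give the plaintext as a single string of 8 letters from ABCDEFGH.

Char 1 ('E'): step: R->3, L=1; E->plug->E->R->C->L->G->refl->D->L'->H->R'->A->plug->A
Char 2 ('G'): step: R->4, L=1; G->plug->G->R->D->L->F->refl->H->L'->A->R'->A->plug->A
Char 3 ('H'): step: R->5, L=1; H->plug->H->R->H->L->D->refl->G->L'->C->R'->F->plug->F
Char 4 ('C'): step: R->6, L=1; C->plug->C->R->F->L->C->refl->E->L'->G->R'->G->plug->G
Char 5 ('F'): step: R->7, L=1; F->plug->F->R->F->L->C->refl->E->L'->G->R'->A->plug->A
Char 6 ('C'): step: R->0, L->2 (L advanced); C->plug->C->R->H->L->G->refl->D->L'->F->R'->H->plug->H
Char 7 ('A'): step: R->1, L=2; A->plug->A->R->A->L->A->refl->B->L'->E->R'->G->plug->G
Char 8 ('E'): step: R->2, L=2; E->plug->E->R->E->L->B->refl->A->L'->A->R'->B->plug->B

Answer: AAFGAHGB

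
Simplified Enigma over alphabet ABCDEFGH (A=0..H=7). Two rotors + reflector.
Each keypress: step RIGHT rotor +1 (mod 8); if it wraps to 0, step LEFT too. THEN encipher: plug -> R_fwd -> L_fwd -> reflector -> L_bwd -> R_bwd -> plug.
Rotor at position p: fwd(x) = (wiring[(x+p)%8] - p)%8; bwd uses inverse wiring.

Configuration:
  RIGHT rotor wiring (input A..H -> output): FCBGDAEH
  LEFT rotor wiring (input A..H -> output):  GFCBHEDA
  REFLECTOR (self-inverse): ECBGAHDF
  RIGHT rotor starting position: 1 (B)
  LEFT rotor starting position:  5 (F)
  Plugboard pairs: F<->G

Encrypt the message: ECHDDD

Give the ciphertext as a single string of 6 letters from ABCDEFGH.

Char 1 ('E'): step: R->2, L=5; E->plug->E->R->C->L->D->refl->G->L'->B->R'->C->plug->C
Char 2 ('C'): step: R->3, L=5; C->plug->C->R->F->L->F->refl->H->L'->A->R'->B->plug->B
Char 3 ('H'): step: R->4, L=5; H->plug->H->R->C->L->D->refl->G->L'->B->R'->E->plug->E
Char 4 ('D'): step: R->5, L=5; D->plug->D->R->A->L->H->refl->F->L'->F->R'->E->plug->E
Char 5 ('D'): step: R->6, L=5; D->plug->D->R->E->L->A->refl->E->L'->G->R'->A->plug->A
Char 6 ('D'): step: R->7, L=5; D->plug->D->R->C->L->D->refl->G->L'->B->R'->G->plug->F

Answer: CBEEAF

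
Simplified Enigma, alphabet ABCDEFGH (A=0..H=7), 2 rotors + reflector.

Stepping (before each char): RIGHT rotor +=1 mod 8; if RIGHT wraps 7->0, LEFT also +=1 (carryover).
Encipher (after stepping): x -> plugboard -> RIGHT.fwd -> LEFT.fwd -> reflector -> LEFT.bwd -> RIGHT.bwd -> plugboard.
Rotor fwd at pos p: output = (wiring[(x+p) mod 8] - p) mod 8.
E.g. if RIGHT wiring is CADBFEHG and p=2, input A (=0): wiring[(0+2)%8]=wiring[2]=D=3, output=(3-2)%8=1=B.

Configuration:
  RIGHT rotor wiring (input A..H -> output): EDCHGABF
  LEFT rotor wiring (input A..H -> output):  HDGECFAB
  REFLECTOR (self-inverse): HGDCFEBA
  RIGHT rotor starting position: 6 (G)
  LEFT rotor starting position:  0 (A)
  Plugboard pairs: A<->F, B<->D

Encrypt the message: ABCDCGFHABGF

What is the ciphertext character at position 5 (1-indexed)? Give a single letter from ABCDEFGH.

Char 1 ('A'): step: R->7, L=0; A->plug->F->R->H->L->B->refl->G->L'->C->R'->H->plug->H
Char 2 ('B'): step: R->0, L->1 (L advanced); B->plug->D->R->H->L->G->refl->B->L'->D->R'->B->plug->D
Char 3 ('C'): step: R->1, L=1; C->plug->C->R->G->L->A->refl->H->L'->F->R'->D->plug->B
Char 4 ('D'): step: R->2, L=1; D->plug->B->R->F->L->H->refl->A->L'->G->R'->D->plug->B
Char 5 ('C'): step: R->3, L=1; C->plug->C->R->F->L->H->refl->A->L'->G->R'->D->plug->B

B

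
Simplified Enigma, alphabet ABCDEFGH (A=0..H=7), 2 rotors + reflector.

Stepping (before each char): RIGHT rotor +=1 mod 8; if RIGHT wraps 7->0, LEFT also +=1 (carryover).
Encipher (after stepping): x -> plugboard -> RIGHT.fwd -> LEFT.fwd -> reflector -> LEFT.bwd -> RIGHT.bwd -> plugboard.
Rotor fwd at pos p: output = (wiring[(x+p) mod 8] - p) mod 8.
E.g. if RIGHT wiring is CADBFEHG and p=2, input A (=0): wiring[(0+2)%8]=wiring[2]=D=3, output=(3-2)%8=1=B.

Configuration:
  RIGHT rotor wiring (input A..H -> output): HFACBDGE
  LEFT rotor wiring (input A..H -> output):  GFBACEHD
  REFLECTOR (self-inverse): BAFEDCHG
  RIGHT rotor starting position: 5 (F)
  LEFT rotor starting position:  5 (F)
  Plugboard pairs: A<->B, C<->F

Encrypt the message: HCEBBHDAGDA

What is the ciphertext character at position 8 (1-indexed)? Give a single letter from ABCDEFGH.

Char 1 ('H'): step: R->6, L=5; H->plug->H->R->F->L->E->refl->D->L'->G->R'->B->plug->A
Char 2 ('C'): step: R->7, L=5; C->plug->F->R->C->L->G->refl->H->L'->A->R'->B->plug->A
Char 3 ('E'): step: R->0, L->6 (L advanced); E->plug->E->R->B->L->F->refl->C->L'->F->R'->B->plug->A
Char 4 ('B'): step: R->1, L=6; B->plug->A->R->E->L->D->refl->E->L'->G->R'->H->plug->H
Char 5 ('B'): step: R->2, L=6; B->plug->A->R->G->L->E->refl->D->L'->E->R'->E->plug->E
Char 6 ('H'): step: R->3, L=6; H->plug->H->R->F->L->C->refl->F->L'->B->R'->E->plug->E
Char 7 ('D'): step: R->4, L=6; D->plug->D->R->A->L->B->refl->A->L'->C->R'->C->plug->F
Char 8 ('A'): step: R->5, L=6; A->plug->B->R->B->L->F->refl->C->L'->F->R'->G->plug->G

G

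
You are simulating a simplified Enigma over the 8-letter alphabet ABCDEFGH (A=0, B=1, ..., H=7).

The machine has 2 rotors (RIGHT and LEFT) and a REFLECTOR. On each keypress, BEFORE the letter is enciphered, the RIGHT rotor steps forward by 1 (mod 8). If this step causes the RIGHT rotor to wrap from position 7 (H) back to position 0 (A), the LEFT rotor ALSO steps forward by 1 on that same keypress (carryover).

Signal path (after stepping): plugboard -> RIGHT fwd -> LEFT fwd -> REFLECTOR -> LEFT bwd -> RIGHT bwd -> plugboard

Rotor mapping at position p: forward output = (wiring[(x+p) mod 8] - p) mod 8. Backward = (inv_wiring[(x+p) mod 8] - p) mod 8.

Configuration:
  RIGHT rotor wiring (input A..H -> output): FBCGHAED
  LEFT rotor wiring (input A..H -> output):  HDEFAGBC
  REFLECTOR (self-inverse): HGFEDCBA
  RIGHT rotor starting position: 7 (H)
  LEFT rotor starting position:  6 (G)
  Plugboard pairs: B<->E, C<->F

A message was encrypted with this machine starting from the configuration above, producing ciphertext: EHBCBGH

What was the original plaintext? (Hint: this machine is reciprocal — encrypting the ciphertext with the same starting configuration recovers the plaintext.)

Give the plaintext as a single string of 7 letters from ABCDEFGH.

Answer: DFABGFC

Derivation:
Char 1 ('E'): step: R->0, L->7 (L advanced); E->plug->B->R->B->L->A->refl->H->L'->G->R'->D->plug->D
Char 2 ('H'): step: R->1, L=7; H->plug->H->R->E->L->G->refl->B->L'->F->R'->C->plug->F
Char 3 ('B'): step: R->2, L=7; B->plug->E->R->C->L->E->refl->D->L'->A->R'->A->plug->A
Char 4 ('C'): step: R->3, L=7; C->plug->F->R->C->L->E->refl->D->L'->A->R'->E->plug->B
Char 5 ('B'): step: R->4, L=7; B->plug->E->R->B->L->A->refl->H->L'->G->R'->G->plug->G
Char 6 ('G'): step: R->5, L=7; G->plug->G->R->B->L->A->refl->H->L'->G->R'->C->plug->F
Char 7 ('H'): step: R->6, L=7; H->plug->H->R->C->L->E->refl->D->L'->A->R'->F->plug->C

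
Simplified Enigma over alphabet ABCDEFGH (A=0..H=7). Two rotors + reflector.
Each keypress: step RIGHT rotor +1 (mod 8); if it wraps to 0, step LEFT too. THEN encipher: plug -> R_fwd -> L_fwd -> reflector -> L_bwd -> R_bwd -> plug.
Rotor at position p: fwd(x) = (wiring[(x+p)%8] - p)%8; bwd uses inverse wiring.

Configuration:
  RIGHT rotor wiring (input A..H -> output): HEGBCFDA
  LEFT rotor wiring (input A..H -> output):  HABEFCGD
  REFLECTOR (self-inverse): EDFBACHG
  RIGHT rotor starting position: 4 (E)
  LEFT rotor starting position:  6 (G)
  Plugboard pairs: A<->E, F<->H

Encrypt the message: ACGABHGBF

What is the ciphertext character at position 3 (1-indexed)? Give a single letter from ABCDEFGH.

Char 1 ('A'): step: R->5, L=6; A->plug->E->R->H->L->E->refl->A->L'->A->R'->A->plug->E
Char 2 ('C'): step: R->6, L=6; C->plug->C->R->B->L->F->refl->C->L'->D->R'->F->plug->H
Char 3 ('G'): step: R->7, L=6; G->plug->G->R->G->L->H->refl->G->L'->F->R'->C->plug->C

C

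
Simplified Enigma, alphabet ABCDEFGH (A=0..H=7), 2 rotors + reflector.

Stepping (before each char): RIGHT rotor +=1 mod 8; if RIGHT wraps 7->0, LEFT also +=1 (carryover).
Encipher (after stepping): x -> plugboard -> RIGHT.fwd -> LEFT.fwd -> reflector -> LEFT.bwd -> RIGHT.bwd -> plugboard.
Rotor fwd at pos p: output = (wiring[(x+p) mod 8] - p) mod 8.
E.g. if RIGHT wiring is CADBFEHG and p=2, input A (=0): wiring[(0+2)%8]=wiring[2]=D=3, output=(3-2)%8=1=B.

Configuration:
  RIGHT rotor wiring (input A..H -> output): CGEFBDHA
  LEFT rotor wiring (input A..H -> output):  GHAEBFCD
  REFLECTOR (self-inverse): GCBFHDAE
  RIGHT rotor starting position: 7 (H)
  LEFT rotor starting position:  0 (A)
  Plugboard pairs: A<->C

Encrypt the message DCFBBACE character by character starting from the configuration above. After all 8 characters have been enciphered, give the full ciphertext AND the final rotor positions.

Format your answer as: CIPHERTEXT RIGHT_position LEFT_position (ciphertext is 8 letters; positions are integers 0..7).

Char 1 ('D'): step: R->0, L->1 (L advanced); D->plug->D->R->F->L->B->refl->C->L'->G->R'->B->plug->B
Char 2 ('C'): step: R->1, L=1; C->plug->A->R->F->L->B->refl->C->L'->G->R'->F->plug->F
Char 3 ('F'): step: R->2, L=1; F->plug->F->R->G->L->C->refl->B->L'->F->R'->E->plug->E
Char 4 ('B'): step: R->3, L=1; B->plug->B->R->G->L->C->refl->B->L'->F->R'->E->plug->E
Char 5 ('B'): step: R->4, L=1; B->plug->B->R->H->L->F->refl->D->L'->C->R'->F->plug->F
Char 6 ('A'): step: R->5, L=1; A->plug->C->R->D->L->A->refl->G->L'->A->R'->G->plug->G
Char 7 ('C'): step: R->6, L=1; C->plug->A->R->B->L->H->refl->E->L'->E->R'->C->plug->A
Char 8 ('E'): step: R->7, L=1; E->plug->E->R->G->L->C->refl->B->L'->F->R'->D->plug->D
Final: ciphertext=BFEEFGAD, RIGHT=7, LEFT=1

Answer: BFEEFGAD 7 1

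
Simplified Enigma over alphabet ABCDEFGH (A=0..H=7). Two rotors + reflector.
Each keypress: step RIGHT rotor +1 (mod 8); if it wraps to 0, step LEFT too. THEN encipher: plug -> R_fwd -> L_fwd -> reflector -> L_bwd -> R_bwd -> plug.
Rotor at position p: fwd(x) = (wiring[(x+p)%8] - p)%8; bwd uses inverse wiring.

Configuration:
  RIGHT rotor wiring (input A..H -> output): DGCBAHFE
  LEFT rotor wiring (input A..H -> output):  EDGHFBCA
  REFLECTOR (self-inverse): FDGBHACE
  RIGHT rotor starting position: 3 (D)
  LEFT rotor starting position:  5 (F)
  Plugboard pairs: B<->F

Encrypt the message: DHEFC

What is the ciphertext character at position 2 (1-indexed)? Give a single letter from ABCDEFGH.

Char 1 ('D'): step: R->4, L=5; D->plug->D->R->A->L->E->refl->H->L'->D->R'->B->plug->F
Char 2 ('H'): step: R->5, L=5; H->plug->H->R->D->L->H->refl->E->L'->A->R'->B->plug->F

F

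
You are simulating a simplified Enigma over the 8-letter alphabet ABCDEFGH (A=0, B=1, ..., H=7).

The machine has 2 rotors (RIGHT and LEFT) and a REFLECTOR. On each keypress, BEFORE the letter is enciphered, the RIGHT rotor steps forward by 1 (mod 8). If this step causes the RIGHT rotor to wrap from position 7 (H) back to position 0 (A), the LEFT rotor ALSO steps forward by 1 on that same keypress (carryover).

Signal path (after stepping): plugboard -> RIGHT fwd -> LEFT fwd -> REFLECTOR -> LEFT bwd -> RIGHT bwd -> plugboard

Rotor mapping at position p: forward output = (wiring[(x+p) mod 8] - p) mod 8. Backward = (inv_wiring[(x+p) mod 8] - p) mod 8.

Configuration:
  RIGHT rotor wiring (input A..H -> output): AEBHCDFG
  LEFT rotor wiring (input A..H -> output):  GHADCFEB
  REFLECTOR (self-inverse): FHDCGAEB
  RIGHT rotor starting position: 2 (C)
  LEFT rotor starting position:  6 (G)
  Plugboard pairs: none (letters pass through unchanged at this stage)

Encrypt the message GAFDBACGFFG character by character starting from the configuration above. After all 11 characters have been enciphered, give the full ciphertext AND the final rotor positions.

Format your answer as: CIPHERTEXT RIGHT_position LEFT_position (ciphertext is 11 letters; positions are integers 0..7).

Char 1 ('G'): step: R->3, L=6; G->plug->G->R->B->L->D->refl->C->L'->E->R'->A->plug->A
Char 2 ('A'): step: R->4, L=6; A->plug->A->R->G->L->E->refl->G->L'->A->R'->F->plug->F
Char 3 ('F'): step: R->5, L=6; F->plug->F->R->E->L->C->refl->D->L'->B->R'->C->plug->C
Char 4 ('D'): step: R->6, L=6; D->plug->D->R->G->L->E->refl->G->L'->A->R'->B->plug->B
Char 5 ('B'): step: R->7, L=6; B->plug->B->R->B->L->D->refl->C->L'->E->R'->G->plug->G
Char 6 ('A'): step: R->0, L->7 (L advanced); A->plug->A->R->A->L->C->refl->D->L'->F->R'->G->plug->G
Char 7 ('C'): step: R->1, L=7; C->plug->C->R->G->L->G->refl->E->L'->E->R'->F->plug->F
Char 8 ('G'): step: R->2, L=7; G->plug->G->R->G->L->G->refl->E->L'->E->R'->F->plug->F
Char 9 ('F'): step: R->3, L=7; F->plug->F->R->F->L->D->refl->C->L'->A->R'->C->plug->C
Char 10 ('F'): step: R->4, L=7; F->plug->F->R->A->L->C->refl->D->L'->F->R'->G->plug->G
Char 11 ('G'): step: R->5, L=7; G->plug->G->R->C->L->A->refl->F->L'->H->R'->E->plug->E
Final: ciphertext=AFCBGGFFCGE, RIGHT=5, LEFT=7

Answer: AFCBGGFFCGE 5 7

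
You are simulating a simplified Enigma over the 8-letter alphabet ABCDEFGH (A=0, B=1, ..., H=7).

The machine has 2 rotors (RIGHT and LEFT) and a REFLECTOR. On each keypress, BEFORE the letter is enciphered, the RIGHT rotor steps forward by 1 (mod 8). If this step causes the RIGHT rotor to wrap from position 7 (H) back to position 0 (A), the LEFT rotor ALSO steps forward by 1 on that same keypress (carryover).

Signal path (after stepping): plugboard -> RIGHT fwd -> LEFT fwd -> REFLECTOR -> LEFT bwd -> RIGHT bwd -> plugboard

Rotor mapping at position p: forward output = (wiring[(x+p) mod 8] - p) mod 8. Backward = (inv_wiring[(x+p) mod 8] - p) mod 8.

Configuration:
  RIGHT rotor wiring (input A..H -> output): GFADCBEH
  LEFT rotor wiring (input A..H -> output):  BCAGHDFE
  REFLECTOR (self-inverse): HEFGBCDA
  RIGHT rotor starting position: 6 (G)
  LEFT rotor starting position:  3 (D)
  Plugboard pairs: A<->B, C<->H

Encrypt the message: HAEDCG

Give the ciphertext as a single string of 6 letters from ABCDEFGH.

Answer: GHCGBC

Derivation:
Char 1 ('H'): step: R->7, L=3; H->plug->C->R->G->L->H->refl->A->L'->C->R'->G->plug->G
Char 2 ('A'): step: R->0, L->4 (L advanced); A->plug->B->R->F->L->G->refl->D->L'->A->R'->C->plug->H
Char 3 ('E'): step: R->1, L=4; E->plug->E->R->A->L->D->refl->G->L'->F->R'->H->plug->C
Char 4 ('D'): step: R->2, L=4; D->plug->D->R->H->L->C->refl->F->L'->E->R'->G->plug->G
Char 5 ('C'): step: R->3, L=4; C->plug->H->R->F->L->G->refl->D->L'->A->R'->A->plug->B
Char 6 ('G'): step: R->4, L=4; G->plug->G->R->E->L->F->refl->C->L'->H->R'->H->plug->C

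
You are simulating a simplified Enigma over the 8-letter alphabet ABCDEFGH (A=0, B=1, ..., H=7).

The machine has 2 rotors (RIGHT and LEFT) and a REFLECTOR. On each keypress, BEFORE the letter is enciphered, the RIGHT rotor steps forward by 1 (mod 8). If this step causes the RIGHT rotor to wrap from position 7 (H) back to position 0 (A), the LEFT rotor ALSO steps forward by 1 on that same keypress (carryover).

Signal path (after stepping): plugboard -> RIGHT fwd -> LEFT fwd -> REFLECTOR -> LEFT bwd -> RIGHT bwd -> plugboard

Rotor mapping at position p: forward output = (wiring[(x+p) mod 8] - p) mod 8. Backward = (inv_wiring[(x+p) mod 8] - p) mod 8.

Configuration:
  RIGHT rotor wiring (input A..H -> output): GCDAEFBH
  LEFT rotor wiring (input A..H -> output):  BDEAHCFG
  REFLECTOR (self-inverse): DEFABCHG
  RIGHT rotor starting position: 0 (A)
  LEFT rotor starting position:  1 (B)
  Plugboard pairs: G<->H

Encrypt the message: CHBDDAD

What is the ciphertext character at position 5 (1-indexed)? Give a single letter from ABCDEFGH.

Char 1 ('C'): step: R->1, L=1; C->plug->C->R->H->L->A->refl->D->L'->B->R'->A->plug->A
Char 2 ('H'): step: R->2, L=1; H->plug->G->R->E->L->B->refl->E->L'->F->R'->F->plug->F
Char 3 ('B'): step: R->3, L=1; B->plug->B->R->B->L->D->refl->A->L'->H->R'->G->plug->H
Char 4 ('D'): step: R->4, L=1; D->plug->D->R->D->L->G->refl->H->L'->C->R'->E->plug->E
Char 5 ('D'): step: R->5, L=1; D->plug->D->R->B->L->D->refl->A->L'->H->R'->H->plug->G

G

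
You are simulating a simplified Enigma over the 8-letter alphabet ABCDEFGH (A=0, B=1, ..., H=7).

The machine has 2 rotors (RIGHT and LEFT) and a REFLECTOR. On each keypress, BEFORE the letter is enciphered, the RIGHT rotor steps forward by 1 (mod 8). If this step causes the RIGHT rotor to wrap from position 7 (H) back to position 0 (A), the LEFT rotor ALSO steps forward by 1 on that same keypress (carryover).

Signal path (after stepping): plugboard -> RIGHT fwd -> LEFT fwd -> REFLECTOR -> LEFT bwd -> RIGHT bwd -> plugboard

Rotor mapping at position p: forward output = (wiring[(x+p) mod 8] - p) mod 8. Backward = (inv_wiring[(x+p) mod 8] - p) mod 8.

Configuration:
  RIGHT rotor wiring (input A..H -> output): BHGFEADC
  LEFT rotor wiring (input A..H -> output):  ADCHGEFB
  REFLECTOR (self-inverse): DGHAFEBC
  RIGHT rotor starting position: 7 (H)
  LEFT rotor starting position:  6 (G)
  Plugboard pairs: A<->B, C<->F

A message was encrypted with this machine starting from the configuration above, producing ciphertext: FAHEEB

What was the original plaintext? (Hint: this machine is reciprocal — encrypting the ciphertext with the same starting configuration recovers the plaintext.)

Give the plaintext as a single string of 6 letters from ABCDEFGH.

Answer: HHCABD

Derivation:
Char 1 ('F'): step: R->0, L->7 (L advanced); F->plug->C->R->G->L->F->refl->E->L'->C->R'->H->plug->H
Char 2 ('A'): step: R->1, L=7; A->plug->B->R->F->L->H->refl->C->L'->A->R'->H->plug->H
Char 3 ('H'): step: R->2, L=7; H->plug->H->R->F->L->H->refl->C->L'->A->R'->F->plug->C
Char 4 ('E'): step: R->3, L=7; E->plug->E->R->H->L->G->refl->B->L'->B->R'->B->plug->A
Char 5 ('E'): step: R->4, L=7; E->plug->E->R->F->L->H->refl->C->L'->A->R'->A->plug->B
Char 6 ('B'): step: R->5, L=7; B->plug->A->R->D->L->D->refl->A->L'->E->R'->D->plug->D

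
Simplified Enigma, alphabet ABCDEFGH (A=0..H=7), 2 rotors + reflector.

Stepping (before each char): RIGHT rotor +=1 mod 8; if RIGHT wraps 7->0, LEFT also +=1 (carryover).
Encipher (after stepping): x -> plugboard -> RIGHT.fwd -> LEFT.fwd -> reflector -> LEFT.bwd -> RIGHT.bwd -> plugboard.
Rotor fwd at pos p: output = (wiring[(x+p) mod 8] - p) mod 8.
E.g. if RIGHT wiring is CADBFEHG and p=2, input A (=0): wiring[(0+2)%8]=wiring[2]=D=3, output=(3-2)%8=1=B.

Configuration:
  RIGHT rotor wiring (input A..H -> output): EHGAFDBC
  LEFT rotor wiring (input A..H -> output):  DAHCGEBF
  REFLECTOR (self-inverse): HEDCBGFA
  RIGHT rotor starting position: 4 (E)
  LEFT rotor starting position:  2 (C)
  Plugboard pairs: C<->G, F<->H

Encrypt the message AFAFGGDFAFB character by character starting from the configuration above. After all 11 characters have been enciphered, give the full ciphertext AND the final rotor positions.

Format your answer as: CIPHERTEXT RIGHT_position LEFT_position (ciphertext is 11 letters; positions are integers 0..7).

Answer: EABBEBFACEG 7 3

Derivation:
Char 1 ('A'): step: R->5, L=2; A->plug->A->R->G->L->B->refl->E->L'->C->R'->E->plug->E
Char 2 ('F'): step: R->6, L=2; F->plug->H->R->F->L->D->refl->C->L'->D->R'->A->plug->A
Char 3 ('A'): step: R->7, L=2; A->plug->A->R->D->L->C->refl->D->L'->F->R'->B->plug->B
Char 4 ('F'): step: R->0, L->3 (L advanced); F->plug->H->R->C->L->B->refl->E->L'->H->R'->B->plug->B
Char 5 ('G'): step: R->1, L=3; G->plug->C->R->H->L->E->refl->B->L'->C->R'->E->plug->E
Char 6 ('G'): step: R->2, L=3; G->plug->C->R->D->L->G->refl->F->L'->G->R'->B->plug->B
Char 7 ('D'): step: R->3, L=3; D->plug->D->R->G->L->F->refl->G->L'->D->R'->H->plug->F
Char 8 ('F'): step: R->4, L=3; F->plug->H->R->E->L->C->refl->D->L'->B->R'->A->plug->A
Char 9 ('A'): step: R->5, L=3; A->plug->A->R->G->L->F->refl->G->L'->D->R'->G->plug->C
Char 10 ('F'): step: R->6, L=3; F->plug->H->R->F->L->A->refl->H->L'->A->R'->E->plug->E
Char 11 ('B'): step: R->7, L=3; B->plug->B->R->F->L->A->refl->H->L'->A->R'->C->plug->G
Final: ciphertext=EABBEBFACEG, RIGHT=7, LEFT=3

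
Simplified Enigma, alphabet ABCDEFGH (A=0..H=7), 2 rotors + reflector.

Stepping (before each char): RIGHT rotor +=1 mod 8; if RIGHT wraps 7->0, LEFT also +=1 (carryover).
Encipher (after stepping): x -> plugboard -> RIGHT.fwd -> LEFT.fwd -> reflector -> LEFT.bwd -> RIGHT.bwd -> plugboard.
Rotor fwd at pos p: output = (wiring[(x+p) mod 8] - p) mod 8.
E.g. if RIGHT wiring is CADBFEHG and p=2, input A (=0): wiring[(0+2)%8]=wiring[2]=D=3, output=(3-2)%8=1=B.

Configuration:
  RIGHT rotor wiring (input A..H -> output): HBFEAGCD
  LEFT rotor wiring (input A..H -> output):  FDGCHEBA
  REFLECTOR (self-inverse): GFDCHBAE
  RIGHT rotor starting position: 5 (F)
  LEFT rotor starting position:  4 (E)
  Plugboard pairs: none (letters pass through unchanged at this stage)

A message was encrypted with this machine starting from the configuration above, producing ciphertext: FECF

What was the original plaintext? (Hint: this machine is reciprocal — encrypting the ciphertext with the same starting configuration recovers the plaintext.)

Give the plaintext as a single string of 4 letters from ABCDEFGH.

Answer: HHFA

Derivation:
Char 1 ('F'): step: R->6, L=4; F->plug->F->R->G->L->C->refl->D->L'->A->R'->H->plug->H
Char 2 ('E'): step: R->7, L=4; E->plug->E->R->F->L->H->refl->E->L'->D->R'->H->plug->H
Char 3 ('C'): step: R->0, L->5 (L advanced); C->plug->C->R->F->L->B->refl->F->L'->G->R'->F->plug->F
Char 4 ('F'): step: R->1, L=5; F->plug->F->R->B->L->E->refl->H->L'->A->R'->A->plug->A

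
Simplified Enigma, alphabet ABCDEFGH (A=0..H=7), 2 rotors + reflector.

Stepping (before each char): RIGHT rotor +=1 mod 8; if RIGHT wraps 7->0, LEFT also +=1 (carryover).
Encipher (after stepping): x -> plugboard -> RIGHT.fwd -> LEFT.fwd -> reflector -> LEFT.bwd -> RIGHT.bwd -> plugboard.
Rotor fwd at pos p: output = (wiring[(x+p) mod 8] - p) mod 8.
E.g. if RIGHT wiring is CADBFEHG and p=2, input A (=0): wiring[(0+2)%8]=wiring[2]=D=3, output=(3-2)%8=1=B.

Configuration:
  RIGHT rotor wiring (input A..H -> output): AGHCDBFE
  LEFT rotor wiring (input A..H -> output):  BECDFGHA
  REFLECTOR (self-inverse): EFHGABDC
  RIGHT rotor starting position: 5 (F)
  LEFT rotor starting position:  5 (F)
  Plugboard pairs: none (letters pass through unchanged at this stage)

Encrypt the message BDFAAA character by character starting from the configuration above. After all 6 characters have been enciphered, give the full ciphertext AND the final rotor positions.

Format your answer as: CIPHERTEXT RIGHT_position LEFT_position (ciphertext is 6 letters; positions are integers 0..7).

Char 1 ('B'): step: R->6, L=5; B->plug->B->R->G->L->G->refl->D->L'->C->R'->C->plug->C
Char 2 ('D'): step: R->7, L=5; D->plug->D->R->A->L->B->refl->F->L'->F->R'->A->plug->A
Char 3 ('F'): step: R->0, L->6 (L advanced); F->plug->F->R->B->L->C->refl->H->L'->G->R'->B->plug->B
Char 4 ('A'): step: R->1, L=6; A->plug->A->R->F->L->F->refl->B->L'->A->R'->E->plug->E
Char 5 ('A'): step: R->2, L=6; A->plug->A->R->F->L->F->refl->B->L'->A->R'->B->plug->B
Char 6 ('A'): step: R->3, L=6; A->plug->A->R->H->L->A->refl->E->L'->E->R'->H->plug->H
Final: ciphertext=CABEBH, RIGHT=3, LEFT=6

Answer: CABEBH 3 6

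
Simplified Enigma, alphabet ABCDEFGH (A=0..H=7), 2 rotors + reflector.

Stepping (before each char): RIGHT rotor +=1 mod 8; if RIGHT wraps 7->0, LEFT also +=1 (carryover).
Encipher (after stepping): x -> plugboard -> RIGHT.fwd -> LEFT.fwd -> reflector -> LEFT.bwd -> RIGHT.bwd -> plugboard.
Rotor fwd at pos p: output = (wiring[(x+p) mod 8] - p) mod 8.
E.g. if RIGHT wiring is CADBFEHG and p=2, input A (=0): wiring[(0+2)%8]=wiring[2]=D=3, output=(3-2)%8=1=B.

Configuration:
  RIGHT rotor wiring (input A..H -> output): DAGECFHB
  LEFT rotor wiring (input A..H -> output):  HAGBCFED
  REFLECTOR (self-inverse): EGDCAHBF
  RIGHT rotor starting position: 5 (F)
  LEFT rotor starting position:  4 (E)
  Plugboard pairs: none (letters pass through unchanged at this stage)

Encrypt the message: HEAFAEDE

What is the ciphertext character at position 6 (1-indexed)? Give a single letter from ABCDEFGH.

Char 1 ('H'): step: R->6, L=4; H->plug->H->R->H->L->F->refl->H->L'->D->R'->B->plug->B
Char 2 ('E'): step: R->7, L=4; E->plug->E->R->F->L->E->refl->A->L'->C->R'->A->plug->A
Char 3 ('A'): step: R->0, L->5 (L advanced); A->plug->A->R->D->L->C->refl->D->L'->E->R'->D->plug->D
Char 4 ('F'): step: R->1, L=5; F->plug->F->R->G->L->E->refl->A->L'->A->R'->G->plug->G
Char 5 ('A'): step: R->2, L=5; A->plug->A->R->E->L->D->refl->C->L'->D->R'->D->plug->D
Char 6 ('E'): step: R->3, L=5; E->plug->E->R->G->L->E->refl->A->L'->A->R'->F->plug->F

F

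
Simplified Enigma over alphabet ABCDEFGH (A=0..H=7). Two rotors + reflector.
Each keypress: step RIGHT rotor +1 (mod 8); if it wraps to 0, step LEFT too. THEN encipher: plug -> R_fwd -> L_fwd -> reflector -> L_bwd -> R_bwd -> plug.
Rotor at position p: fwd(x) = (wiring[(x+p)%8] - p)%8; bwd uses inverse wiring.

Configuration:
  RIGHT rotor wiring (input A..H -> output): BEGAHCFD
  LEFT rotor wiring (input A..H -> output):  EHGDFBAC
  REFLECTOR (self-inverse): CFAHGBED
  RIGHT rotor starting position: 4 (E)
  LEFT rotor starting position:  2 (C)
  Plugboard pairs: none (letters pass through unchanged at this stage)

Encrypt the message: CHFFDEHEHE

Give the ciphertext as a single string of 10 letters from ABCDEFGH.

Answer: AEACGCAACG

Derivation:
Char 1 ('C'): step: R->5, L=2; C->plug->C->R->G->L->C->refl->A->L'->F->R'->A->plug->A
Char 2 ('H'): step: R->6, L=2; H->plug->H->R->E->L->G->refl->E->L'->A->R'->E->plug->E
Char 3 ('F'): step: R->7, L=2; F->plug->F->R->A->L->E->refl->G->L'->E->R'->A->plug->A
Char 4 ('F'): step: R->0, L->3 (L advanced); F->plug->F->R->C->L->G->refl->E->L'->G->R'->C->plug->C
Char 5 ('D'): step: R->1, L=3; D->plug->D->R->G->L->E->refl->G->L'->C->R'->G->plug->G
Char 6 ('E'): step: R->2, L=3; E->plug->E->R->D->L->F->refl->B->L'->F->R'->C->plug->C
Char 7 ('H'): step: R->3, L=3; H->plug->H->R->D->L->F->refl->B->L'->F->R'->A->plug->A
Char 8 ('E'): step: R->4, L=3; E->plug->E->R->F->L->B->refl->F->L'->D->R'->A->plug->A
Char 9 ('H'): step: R->5, L=3; H->plug->H->R->C->L->G->refl->E->L'->G->R'->C->plug->C
Char 10 ('E'): step: R->6, L=3; E->plug->E->R->A->L->A->refl->C->L'->B->R'->G->plug->G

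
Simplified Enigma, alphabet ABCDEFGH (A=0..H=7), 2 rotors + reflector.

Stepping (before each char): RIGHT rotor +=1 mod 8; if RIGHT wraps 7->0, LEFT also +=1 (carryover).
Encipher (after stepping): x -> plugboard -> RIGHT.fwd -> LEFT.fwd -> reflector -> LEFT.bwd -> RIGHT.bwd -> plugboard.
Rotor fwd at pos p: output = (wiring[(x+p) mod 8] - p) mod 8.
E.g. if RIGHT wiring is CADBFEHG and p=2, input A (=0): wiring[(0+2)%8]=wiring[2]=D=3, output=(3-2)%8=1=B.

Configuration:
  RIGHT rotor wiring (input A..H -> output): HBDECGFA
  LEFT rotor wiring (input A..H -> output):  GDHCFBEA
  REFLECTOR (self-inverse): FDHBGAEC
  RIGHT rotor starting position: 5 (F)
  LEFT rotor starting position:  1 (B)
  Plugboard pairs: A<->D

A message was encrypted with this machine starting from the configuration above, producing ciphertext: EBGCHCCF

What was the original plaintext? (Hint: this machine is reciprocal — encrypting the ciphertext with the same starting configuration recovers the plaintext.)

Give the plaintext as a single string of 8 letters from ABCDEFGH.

Answer: BHFFBFHH

Derivation:
Char 1 ('E'): step: R->6, L=1; E->plug->E->R->F->L->D->refl->B->L'->C->R'->B->plug->B
Char 2 ('B'): step: R->7, L=1; B->plug->B->R->A->L->C->refl->H->L'->G->R'->H->plug->H
Char 3 ('G'): step: R->0, L->2 (L advanced); G->plug->G->R->F->L->G->refl->E->L'->G->R'->F->plug->F
Char 4 ('C'): step: R->1, L=2; C->plug->C->R->D->L->H->refl->C->L'->E->R'->F->plug->F
Char 5 ('H'): step: R->2, L=2; H->plug->H->R->H->L->B->refl->D->L'->C->R'->B->plug->B
Char 6 ('C'): step: R->3, L=2; C->plug->C->R->D->L->H->refl->C->L'->E->R'->F->plug->F
Char 7 ('C'): step: R->4, L=2; C->plug->C->R->B->L->A->refl->F->L'->A->R'->H->plug->H
Char 8 ('F'): step: R->5, L=2; F->plug->F->R->G->L->E->refl->G->L'->F->R'->H->plug->H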